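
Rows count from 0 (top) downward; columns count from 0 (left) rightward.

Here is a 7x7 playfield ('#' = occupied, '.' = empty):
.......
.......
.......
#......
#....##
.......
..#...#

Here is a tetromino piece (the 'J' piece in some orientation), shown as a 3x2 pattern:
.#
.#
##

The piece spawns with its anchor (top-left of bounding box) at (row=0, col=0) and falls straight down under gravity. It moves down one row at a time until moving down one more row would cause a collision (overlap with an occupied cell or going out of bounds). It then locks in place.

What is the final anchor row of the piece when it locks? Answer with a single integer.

Spawn at (row=0, col=0). Try each row:
  row 0: fits
  row 1: blocked -> lock at row 0

Answer: 0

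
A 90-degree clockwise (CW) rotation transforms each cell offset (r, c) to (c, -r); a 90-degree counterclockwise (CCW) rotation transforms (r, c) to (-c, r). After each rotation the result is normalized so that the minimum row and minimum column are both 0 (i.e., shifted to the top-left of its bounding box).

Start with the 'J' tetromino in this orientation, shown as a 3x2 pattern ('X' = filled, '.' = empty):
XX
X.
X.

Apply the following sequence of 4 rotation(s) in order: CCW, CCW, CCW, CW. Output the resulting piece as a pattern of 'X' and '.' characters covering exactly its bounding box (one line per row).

Answer: .X
.X
XX

Derivation:
Start:
XX
X.
X.
After rotation 1 (CCW):
X..
XXX
After rotation 2 (CCW):
.X
.X
XX
After rotation 3 (CCW):
XXX
..X
After rotation 4 (CW):
.X
.X
XX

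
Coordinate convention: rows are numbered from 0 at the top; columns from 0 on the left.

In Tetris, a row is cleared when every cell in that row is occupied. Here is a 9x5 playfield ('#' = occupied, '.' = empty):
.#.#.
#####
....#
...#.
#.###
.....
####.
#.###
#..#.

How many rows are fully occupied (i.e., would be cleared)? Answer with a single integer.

Answer: 1

Derivation:
Check each row:
  row 0: 3 empty cells -> not full
  row 1: 0 empty cells -> FULL (clear)
  row 2: 4 empty cells -> not full
  row 3: 4 empty cells -> not full
  row 4: 1 empty cell -> not full
  row 5: 5 empty cells -> not full
  row 6: 1 empty cell -> not full
  row 7: 1 empty cell -> not full
  row 8: 3 empty cells -> not full
Total rows cleared: 1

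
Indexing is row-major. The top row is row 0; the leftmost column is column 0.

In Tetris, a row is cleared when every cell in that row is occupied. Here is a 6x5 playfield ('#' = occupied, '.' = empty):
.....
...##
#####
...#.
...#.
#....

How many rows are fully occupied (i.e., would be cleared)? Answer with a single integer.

Check each row:
  row 0: 5 empty cells -> not full
  row 1: 3 empty cells -> not full
  row 2: 0 empty cells -> FULL (clear)
  row 3: 4 empty cells -> not full
  row 4: 4 empty cells -> not full
  row 5: 4 empty cells -> not full
Total rows cleared: 1

Answer: 1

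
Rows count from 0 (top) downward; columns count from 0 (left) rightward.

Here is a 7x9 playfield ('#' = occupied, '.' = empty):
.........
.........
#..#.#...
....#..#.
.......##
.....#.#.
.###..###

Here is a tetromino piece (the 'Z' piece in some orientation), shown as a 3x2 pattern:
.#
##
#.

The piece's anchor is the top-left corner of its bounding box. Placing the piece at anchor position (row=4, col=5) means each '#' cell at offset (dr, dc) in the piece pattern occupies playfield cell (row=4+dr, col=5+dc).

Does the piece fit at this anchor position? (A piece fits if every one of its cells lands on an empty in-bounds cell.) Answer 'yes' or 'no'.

Check each piece cell at anchor (4, 5):
  offset (0,1) -> (4,6): empty -> OK
  offset (1,0) -> (5,5): occupied ('#') -> FAIL
  offset (1,1) -> (5,6): empty -> OK
  offset (2,0) -> (6,5): empty -> OK
All cells valid: no

Answer: no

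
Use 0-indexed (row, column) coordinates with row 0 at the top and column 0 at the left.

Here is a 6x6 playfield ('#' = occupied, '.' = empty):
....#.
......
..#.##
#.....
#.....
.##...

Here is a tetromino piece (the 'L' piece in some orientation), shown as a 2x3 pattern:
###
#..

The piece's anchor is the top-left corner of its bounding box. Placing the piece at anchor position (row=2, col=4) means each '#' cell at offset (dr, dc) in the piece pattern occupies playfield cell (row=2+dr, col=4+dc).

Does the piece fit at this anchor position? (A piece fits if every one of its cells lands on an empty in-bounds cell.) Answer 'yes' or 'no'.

Check each piece cell at anchor (2, 4):
  offset (0,0) -> (2,4): occupied ('#') -> FAIL
  offset (0,1) -> (2,5): occupied ('#') -> FAIL
  offset (0,2) -> (2,6): out of bounds -> FAIL
  offset (1,0) -> (3,4): empty -> OK
All cells valid: no

Answer: no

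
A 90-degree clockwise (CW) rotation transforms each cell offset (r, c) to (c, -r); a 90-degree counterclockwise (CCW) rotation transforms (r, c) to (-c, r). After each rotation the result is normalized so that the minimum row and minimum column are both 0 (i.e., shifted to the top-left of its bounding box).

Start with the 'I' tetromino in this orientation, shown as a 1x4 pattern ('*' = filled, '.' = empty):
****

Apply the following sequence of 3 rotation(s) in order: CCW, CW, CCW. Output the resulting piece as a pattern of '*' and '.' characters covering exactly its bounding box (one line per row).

Answer: *
*
*
*

Derivation:
Start:
****
After rotation 1 (CCW):
*
*
*
*
After rotation 2 (CW):
****
After rotation 3 (CCW):
*
*
*
*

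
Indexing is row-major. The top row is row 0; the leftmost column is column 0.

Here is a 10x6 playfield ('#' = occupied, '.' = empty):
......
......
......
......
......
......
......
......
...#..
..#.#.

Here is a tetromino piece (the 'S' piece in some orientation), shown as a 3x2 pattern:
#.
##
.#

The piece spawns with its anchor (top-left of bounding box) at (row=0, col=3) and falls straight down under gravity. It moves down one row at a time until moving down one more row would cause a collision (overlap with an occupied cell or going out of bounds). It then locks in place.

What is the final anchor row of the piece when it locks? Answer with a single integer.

Answer: 6

Derivation:
Spawn at (row=0, col=3). Try each row:
  row 0: fits
  row 1: fits
  row 2: fits
  row 3: fits
  row 4: fits
  row 5: fits
  row 6: fits
  row 7: blocked -> lock at row 6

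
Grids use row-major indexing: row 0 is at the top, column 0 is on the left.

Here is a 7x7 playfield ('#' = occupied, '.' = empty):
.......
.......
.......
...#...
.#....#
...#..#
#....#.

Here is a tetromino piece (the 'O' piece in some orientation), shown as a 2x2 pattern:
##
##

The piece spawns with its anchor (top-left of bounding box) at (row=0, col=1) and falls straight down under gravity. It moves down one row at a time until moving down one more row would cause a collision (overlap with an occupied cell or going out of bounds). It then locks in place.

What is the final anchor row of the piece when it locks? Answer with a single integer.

Answer: 2

Derivation:
Spawn at (row=0, col=1). Try each row:
  row 0: fits
  row 1: fits
  row 2: fits
  row 3: blocked -> lock at row 2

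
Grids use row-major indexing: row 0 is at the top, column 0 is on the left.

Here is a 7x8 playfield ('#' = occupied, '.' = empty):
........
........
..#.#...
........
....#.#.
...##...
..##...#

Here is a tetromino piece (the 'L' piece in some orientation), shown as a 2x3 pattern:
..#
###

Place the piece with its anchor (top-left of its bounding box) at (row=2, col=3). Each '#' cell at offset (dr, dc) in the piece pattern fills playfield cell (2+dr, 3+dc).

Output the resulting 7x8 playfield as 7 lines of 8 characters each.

Fill (2+0,3+2) = (2,5)
Fill (2+1,3+0) = (3,3)
Fill (2+1,3+1) = (3,4)
Fill (2+1,3+2) = (3,5)

Answer: ........
........
..#.##..
...###..
....#.#.
...##...
..##...#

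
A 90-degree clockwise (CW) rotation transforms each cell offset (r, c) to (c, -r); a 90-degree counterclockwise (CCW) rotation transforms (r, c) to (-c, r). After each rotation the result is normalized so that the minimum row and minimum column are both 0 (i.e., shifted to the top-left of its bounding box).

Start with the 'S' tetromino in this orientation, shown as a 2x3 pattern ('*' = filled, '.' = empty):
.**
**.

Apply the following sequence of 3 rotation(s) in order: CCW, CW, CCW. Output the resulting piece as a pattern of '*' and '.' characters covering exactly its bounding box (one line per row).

Answer: *.
**
.*

Derivation:
Start:
.**
**.
After rotation 1 (CCW):
*.
**
.*
After rotation 2 (CW):
.**
**.
After rotation 3 (CCW):
*.
**
.*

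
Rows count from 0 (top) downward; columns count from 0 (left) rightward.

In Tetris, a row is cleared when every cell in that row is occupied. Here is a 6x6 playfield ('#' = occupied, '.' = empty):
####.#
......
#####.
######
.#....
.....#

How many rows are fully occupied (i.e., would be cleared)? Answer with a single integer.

Check each row:
  row 0: 1 empty cell -> not full
  row 1: 6 empty cells -> not full
  row 2: 1 empty cell -> not full
  row 3: 0 empty cells -> FULL (clear)
  row 4: 5 empty cells -> not full
  row 5: 5 empty cells -> not full
Total rows cleared: 1

Answer: 1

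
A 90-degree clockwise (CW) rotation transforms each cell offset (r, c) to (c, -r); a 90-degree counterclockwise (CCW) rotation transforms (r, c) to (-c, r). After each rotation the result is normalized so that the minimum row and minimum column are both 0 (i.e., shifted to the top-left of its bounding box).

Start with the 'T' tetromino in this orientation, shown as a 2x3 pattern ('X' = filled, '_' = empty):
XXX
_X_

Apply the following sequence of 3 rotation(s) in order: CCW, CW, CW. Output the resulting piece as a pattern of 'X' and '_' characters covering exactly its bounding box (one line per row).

Answer: _X
XX
_X

Derivation:
Start:
XXX
_X_
After rotation 1 (CCW):
X_
XX
X_
After rotation 2 (CW):
XXX
_X_
After rotation 3 (CW):
_X
XX
_X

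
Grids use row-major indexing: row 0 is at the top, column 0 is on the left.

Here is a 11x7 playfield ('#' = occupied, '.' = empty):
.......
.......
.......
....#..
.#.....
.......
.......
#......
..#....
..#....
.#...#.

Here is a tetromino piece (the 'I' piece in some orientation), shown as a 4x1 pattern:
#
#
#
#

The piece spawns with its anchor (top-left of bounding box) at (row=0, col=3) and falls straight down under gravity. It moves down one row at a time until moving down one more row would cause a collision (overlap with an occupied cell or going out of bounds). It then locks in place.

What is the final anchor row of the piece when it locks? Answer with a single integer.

Answer: 7

Derivation:
Spawn at (row=0, col=3). Try each row:
  row 0: fits
  row 1: fits
  row 2: fits
  row 3: fits
  row 4: fits
  row 5: fits
  row 6: fits
  row 7: fits
  row 8: blocked -> lock at row 7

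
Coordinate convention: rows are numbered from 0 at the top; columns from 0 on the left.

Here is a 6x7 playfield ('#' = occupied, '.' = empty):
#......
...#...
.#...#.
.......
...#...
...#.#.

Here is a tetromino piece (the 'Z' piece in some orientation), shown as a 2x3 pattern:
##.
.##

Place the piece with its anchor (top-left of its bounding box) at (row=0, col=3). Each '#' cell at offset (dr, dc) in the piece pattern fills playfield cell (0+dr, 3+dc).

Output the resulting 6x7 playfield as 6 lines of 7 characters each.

Answer: #..##..
...###.
.#...#.
.......
...#...
...#.#.

Derivation:
Fill (0+0,3+0) = (0,3)
Fill (0+0,3+1) = (0,4)
Fill (0+1,3+1) = (1,4)
Fill (0+1,3+2) = (1,5)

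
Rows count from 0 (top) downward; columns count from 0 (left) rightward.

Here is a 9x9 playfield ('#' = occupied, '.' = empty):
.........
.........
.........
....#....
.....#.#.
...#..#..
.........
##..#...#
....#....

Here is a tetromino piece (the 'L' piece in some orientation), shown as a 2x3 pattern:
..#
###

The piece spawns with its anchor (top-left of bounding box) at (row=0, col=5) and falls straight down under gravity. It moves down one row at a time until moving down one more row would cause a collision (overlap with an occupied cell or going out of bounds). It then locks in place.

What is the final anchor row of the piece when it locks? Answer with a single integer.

Spawn at (row=0, col=5). Try each row:
  row 0: fits
  row 1: fits
  row 2: fits
  row 3: blocked -> lock at row 2

Answer: 2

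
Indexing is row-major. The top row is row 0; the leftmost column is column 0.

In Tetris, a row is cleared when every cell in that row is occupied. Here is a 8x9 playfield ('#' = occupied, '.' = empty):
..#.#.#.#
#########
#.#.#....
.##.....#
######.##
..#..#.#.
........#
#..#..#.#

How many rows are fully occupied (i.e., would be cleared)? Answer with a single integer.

Answer: 1

Derivation:
Check each row:
  row 0: 5 empty cells -> not full
  row 1: 0 empty cells -> FULL (clear)
  row 2: 6 empty cells -> not full
  row 3: 6 empty cells -> not full
  row 4: 1 empty cell -> not full
  row 5: 6 empty cells -> not full
  row 6: 8 empty cells -> not full
  row 7: 5 empty cells -> not full
Total rows cleared: 1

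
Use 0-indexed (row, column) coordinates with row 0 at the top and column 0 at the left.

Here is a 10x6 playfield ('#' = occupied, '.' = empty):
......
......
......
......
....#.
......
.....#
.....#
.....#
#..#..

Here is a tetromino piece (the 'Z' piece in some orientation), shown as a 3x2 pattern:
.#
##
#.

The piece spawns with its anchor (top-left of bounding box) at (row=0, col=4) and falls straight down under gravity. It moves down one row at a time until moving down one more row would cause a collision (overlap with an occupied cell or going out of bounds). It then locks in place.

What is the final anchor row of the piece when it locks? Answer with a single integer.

Answer: 1

Derivation:
Spawn at (row=0, col=4). Try each row:
  row 0: fits
  row 1: fits
  row 2: blocked -> lock at row 1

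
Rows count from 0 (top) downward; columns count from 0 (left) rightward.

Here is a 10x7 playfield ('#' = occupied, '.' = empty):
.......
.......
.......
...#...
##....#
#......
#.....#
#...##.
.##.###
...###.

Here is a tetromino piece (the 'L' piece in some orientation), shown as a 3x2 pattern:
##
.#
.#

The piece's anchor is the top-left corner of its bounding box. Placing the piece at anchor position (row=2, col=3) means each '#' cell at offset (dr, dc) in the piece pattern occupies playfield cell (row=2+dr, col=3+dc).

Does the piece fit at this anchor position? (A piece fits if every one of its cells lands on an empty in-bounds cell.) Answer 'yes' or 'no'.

Answer: yes

Derivation:
Check each piece cell at anchor (2, 3):
  offset (0,0) -> (2,3): empty -> OK
  offset (0,1) -> (2,4): empty -> OK
  offset (1,1) -> (3,4): empty -> OK
  offset (2,1) -> (4,4): empty -> OK
All cells valid: yes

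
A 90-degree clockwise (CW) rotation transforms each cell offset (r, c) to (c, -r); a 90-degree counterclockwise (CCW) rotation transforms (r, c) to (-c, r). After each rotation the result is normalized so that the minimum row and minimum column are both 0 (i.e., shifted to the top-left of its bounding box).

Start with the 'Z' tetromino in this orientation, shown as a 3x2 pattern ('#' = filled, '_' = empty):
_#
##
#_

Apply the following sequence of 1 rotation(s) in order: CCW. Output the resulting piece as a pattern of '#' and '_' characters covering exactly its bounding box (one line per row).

Start:
_#
##
#_
After rotation 1 (CCW):
##_
_##

Answer: ##_
_##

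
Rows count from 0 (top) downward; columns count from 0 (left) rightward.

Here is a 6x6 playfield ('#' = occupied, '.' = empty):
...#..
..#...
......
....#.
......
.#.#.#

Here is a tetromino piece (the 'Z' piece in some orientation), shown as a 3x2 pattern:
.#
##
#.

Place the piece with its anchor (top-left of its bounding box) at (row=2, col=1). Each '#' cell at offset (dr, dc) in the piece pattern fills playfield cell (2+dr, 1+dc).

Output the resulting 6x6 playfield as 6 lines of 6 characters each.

Answer: ...#..
..#...
..#...
.##.#.
.#....
.#.#.#

Derivation:
Fill (2+0,1+1) = (2,2)
Fill (2+1,1+0) = (3,1)
Fill (2+1,1+1) = (3,2)
Fill (2+2,1+0) = (4,1)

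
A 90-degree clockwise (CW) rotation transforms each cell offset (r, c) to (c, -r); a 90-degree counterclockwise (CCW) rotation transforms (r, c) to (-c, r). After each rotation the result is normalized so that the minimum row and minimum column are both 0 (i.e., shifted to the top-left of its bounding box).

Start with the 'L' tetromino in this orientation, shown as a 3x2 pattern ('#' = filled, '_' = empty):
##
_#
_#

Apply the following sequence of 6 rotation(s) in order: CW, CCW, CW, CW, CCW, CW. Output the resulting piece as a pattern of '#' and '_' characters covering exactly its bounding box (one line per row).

Start:
##
_#
_#
After rotation 1 (CW):
__#
###
After rotation 2 (CCW):
##
_#
_#
After rotation 3 (CW):
__#
###
After rotation 4 (CW):
#_
#_
##
After rotation 5 (CCW):
__#
###
After rotation 6 (CW):
#_
#_
##

Answer: #_
#_
##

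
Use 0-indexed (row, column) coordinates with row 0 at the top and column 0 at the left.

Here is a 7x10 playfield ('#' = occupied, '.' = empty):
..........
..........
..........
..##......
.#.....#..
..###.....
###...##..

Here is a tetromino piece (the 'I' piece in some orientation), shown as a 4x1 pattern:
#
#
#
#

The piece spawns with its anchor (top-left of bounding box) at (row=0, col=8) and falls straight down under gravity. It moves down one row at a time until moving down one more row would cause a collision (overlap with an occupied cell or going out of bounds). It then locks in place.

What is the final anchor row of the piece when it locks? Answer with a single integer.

Answer: 3

Derivation:
Spawn at (row=0, col=8). Try each row:
  row 0: fits
  row 1: fits
  row 2: fits
  row 3: fits
  row 4: blocked -> lock at row 3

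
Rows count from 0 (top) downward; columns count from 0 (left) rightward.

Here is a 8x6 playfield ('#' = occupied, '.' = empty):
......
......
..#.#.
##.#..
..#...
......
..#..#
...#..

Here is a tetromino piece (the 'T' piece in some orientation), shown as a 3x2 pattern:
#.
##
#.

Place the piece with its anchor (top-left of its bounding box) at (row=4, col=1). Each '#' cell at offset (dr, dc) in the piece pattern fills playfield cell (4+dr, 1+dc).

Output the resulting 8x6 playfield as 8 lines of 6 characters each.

Answer: ......
......
..#.#.
##.#..
.##...
.##...
.##..#
...#..

Derivation:
Fill (4+0,1+0) = (4,1)
Fill (4+1,1+0) = (5,1)
Fill (4+1,1+1) = (5,2)
Fill (4+2,1+0) = (6,1)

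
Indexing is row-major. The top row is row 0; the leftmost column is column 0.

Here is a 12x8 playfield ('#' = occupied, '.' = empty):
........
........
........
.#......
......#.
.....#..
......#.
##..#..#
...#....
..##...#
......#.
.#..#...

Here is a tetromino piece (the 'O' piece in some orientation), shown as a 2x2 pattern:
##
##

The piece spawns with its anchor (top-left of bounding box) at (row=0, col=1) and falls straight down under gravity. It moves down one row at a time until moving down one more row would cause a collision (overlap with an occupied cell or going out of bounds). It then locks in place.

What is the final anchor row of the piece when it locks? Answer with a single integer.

Answer: 1

Derivation:
Spawn at (row=0, col=1). Try each row:
  row 0: fits
  row 1: fits
  row 2: blocked -> lock at row 1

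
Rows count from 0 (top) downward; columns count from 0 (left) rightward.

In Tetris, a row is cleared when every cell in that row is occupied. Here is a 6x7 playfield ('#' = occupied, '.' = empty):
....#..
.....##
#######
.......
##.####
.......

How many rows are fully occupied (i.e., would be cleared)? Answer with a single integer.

Check each row:
  row 0: 6 empty cells -> not full
  row 1: 5 empty cells -> not full
  row 2: 0 empty cells -> FULL (clear)
  row 3: 7 empty cells -> not full
  row 4: 1 empty cell -> not full
  row 5: 7 empty cells -> not full
Total rows cleared: 1

Answer: 1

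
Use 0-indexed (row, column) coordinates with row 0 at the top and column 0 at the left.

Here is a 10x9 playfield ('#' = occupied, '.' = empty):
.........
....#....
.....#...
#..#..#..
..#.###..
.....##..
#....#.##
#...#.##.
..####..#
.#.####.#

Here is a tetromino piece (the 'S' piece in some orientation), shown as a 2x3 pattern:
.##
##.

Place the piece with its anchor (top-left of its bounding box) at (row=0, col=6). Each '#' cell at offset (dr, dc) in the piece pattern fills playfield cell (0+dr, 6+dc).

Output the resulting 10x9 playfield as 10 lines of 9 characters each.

Answer: .......##
....#.##.
.....#...
#..#..#..
..#.###..
.....##..
#....#.##
#...#.##.
..####..#
.#.####.#

Derivation:
Fill (0+0,6+1) = (0,7)
Fill (0+0,6+2) = (0,8)
Fill (0+1,6+0) = (1,6)
Fill (0+1,6+1) = (1,7)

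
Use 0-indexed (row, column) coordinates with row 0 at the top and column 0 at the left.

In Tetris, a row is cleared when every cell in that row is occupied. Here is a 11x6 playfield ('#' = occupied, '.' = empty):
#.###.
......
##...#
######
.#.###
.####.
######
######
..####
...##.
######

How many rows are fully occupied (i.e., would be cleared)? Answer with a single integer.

Check each row:
  row 0: 2 empty cells -> not full
  row 1: 6 empty cells -> not full
  row 2: 3 empty cells -> not full
  row 3: 0 empty cells -> FULL (clear)
  row 4: 2 empty cells -> not full
  row 5: 2 empty cells -> not full
  row 6: 0 empty cells -> FULL (clear)
  row 7: 0 empty cells -> FULL (clear)
  row 8: 2 empty cells -> not full
  row 9: 4 empty cells -> not full
  row 10: 0 empty cells -> FULL (clear)
Total rows cleared: 4

Answer: 4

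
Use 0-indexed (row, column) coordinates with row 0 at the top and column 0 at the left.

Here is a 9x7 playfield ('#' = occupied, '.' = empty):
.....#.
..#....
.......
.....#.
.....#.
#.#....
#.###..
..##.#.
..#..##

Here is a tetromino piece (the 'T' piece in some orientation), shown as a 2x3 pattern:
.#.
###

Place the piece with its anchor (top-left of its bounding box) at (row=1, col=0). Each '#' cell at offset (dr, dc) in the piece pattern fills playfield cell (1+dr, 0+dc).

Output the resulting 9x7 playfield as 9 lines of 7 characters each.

Fill (1+0,0+1) = (1,1)
Fill (1+1,0+0) = (2,0)
Fill (1+1,0+1) = (2,1)
Fill (1+1,0+2) = (2,2)

Answer: .....#.
.##....
###....
.....#.
.....#.
#.#....
#.###..
..##.#.
..#..##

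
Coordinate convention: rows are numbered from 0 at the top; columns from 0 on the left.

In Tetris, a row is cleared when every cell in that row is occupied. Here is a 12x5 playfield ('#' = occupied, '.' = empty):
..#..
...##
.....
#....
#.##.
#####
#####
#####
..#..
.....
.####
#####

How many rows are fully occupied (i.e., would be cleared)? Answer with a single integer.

Check each row:
  row 0: 4 empty cells -> not full
  row 1: 3 empty cells -> not full
  row 2: 5 empty cells -> not full
  row 3: 4 empty cells -> not full
  row 4: 2 empty cells -> not full
  row 5: 0 empty cells -> FULL (clear)
  row 6: 0 empty cells -> FULL (clear)
  row 7: 0 empty cells -> FULL (clear)
  row 8: 4 empty cells -> not full
  row 9: 5 empty cells -> not full
  row 10: 1 empty cell -> not full
  row 11: 0 empty cells -> FULL (clear)
Total rows cleared: 4

Answer: 4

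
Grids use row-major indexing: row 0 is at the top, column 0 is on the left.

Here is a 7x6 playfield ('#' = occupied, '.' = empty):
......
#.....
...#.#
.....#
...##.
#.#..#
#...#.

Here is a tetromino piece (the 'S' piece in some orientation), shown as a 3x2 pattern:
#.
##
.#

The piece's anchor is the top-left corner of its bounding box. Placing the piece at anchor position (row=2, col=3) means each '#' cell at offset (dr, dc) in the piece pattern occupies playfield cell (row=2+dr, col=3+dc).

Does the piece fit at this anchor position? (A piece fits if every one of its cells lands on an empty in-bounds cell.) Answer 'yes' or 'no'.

Answer: no

Derivation:
Check each piece cell at anchor (2, 3):
  offset (0,0) -> (2,3): occupied ('#') -> FAIL
  offset (1,0) -> (3,3): empty -> OK
  offset (1,1) -> (3,4): empty -> OK
  offset (2,1) -> (4,4): occupied ('#') -> FAIL
All cells valid: no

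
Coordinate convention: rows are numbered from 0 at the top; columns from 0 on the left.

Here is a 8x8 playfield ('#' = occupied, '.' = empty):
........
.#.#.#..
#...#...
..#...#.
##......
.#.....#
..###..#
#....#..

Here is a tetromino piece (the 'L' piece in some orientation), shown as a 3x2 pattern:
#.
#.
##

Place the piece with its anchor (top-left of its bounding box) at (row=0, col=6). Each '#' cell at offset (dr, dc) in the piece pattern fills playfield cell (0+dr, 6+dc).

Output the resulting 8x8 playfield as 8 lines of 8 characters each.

Fill (0+0,6+0) = (0,6)
Fill (0+1,6+0) = (1,6)
Fill (0+2,6+0) = (2,6)
Fill (0+2,6+1) = (2,7)

Answer: ......#.
.#.#.##.
#...#.##
..#...#.
##......
.#.....#
..###..#
#....#..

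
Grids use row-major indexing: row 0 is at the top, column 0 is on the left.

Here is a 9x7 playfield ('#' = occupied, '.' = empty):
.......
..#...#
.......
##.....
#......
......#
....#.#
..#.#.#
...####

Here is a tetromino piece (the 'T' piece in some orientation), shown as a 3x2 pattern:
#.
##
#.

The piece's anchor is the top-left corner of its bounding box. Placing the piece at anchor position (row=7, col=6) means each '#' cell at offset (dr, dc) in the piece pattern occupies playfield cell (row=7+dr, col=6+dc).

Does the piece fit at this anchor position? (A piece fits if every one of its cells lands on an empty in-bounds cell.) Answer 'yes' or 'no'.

Check each piece cell at anchor (7, 6):
  offset (0,0) -> (7,6): occupied ('#') -> FAIL
  offset (1,0) -> (8,6): occupied ('#') -> FAIL
  offset (1,1) -> (8,7): out of bounds -> FAIL
  offset (2,0) -> (9,6): out of bounds -> FAIL
All cells valid: no

Answer: no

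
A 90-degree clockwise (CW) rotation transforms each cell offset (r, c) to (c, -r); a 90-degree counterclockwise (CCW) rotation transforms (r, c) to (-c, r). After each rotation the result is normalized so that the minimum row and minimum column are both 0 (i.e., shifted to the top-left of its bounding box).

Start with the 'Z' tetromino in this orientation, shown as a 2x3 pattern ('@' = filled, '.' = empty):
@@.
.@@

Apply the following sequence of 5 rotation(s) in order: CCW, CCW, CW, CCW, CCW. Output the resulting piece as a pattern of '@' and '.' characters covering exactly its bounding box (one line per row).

Answer: .@
@@
@.

Derivation:
Start:
@@.
.@@
After rotation 1 (CCW):
.@
@@
@.
After rotation 2 (CCW):
@@.
.@@
After rotation 3 (CW):
.@
@@
@.
After rotation 4 (CCW):
@@.
.@@
After rotation 5 (CCW):
.@
@@
@.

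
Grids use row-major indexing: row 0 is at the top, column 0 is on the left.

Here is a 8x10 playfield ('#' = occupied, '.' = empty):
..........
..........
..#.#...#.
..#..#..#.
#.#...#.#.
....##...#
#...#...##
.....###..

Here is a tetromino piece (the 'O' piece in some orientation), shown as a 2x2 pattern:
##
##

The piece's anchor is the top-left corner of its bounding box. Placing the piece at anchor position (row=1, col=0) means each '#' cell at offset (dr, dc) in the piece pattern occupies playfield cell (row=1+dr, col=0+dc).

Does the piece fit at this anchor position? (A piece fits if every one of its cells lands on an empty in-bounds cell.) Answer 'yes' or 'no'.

Answer: yes

Derivation:
Check each piece cell at anchor (1, 0):
  offset (0,0) -> (1,0): empty -> OK
  offset (0,1) -> (1,1): empty -> OK
  offset (1,0) -> (2,0): empty -> OK
  offset (1,1) -> (2,1): empty -> OK
All cells valid: yes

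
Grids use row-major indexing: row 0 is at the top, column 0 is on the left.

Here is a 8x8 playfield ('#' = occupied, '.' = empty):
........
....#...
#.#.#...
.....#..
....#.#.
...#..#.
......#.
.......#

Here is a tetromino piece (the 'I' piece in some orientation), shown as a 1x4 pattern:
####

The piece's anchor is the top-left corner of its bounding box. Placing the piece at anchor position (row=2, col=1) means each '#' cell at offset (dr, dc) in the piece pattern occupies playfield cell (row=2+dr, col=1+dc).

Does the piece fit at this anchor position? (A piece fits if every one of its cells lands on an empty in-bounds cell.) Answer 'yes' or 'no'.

Check each piece cell at anchor (2, 1):
  offset (0,0) -> (2,1): empty -> OK
  offset (0,1) -> (2,2): occupied ('#') -> FAIL
  offset (0,2) -> (2,3): empty -> OK
  offset (0,3) -> (2,4): occupied ('#') -> FAIL
All cells valid: no

Answer: no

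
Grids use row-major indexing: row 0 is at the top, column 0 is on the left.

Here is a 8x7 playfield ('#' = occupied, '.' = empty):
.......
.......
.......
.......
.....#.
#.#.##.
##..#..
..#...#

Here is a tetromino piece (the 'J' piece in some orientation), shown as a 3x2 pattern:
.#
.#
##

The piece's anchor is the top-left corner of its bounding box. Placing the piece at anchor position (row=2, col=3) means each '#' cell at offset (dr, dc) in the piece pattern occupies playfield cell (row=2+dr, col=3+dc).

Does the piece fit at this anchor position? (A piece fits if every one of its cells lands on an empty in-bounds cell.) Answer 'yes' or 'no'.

Check each piece cell at anchor (2, 3):
  offset (0,1) -> (2,4): empty -> OK
  offset (1,1) -> (3,4): empty -> OK
  offset (2,0) -> (4,3): empty -> OK
  offset (2,1) -> (4,4): empty -> OK
All cells valid: yes

Answer: yes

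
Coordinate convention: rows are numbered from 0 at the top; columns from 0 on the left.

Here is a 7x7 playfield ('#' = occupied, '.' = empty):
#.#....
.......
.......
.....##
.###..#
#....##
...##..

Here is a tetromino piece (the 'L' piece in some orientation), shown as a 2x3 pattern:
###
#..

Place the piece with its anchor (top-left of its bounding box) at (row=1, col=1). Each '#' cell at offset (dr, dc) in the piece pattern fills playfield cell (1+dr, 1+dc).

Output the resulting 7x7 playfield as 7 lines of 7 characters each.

Fill (1+0,1+0) = (1,1)
Fill (1+0,1+1) = (1,2)
Fill (1+0,1+2) = (1,3)
Fill (1+1,1+0) = (2,1)

Answer: #.#....
.###...
.#.....
.....##
.###..#
#....##
...##..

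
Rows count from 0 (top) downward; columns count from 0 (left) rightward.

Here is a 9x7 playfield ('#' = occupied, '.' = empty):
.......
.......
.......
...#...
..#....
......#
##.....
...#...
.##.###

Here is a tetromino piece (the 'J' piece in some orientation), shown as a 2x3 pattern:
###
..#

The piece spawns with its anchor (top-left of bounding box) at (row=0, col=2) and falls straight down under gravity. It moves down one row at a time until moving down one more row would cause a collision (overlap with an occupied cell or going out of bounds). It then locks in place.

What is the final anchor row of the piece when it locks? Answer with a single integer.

Answer: 2

Derivation:
Spawn at (row=0, col=2). Try each row:
  row 0: fits
  row 1: fits
  row 2: fits
  row 3: blocked -> lock at row 2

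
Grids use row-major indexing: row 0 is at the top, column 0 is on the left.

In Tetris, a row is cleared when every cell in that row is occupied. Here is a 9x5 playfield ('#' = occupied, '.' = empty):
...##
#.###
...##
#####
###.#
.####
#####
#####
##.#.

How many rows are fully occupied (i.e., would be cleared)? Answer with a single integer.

Answer: 3

Derivation:
Check each row:
  row 0: 3 empty cells -> not full
  row 1: 1 empty cell -> not full
  row 2: 3 empty cells -> not full
  row 3: 0 empty cells -> FULL (clear)
  row 4: 1 empty cell -> not full
  row 5: 1 empty cell -> not full
  row 6: 0 empty cells -> FULL (clear)
  row 7: 0 empty cells -> FULL (clear)
  row 8: 2 empty cells -> not full
Total rows cleared: 3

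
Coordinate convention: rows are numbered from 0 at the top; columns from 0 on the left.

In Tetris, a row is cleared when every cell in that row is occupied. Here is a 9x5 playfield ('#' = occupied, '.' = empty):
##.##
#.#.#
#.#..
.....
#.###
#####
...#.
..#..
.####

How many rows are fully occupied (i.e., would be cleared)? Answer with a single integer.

Answer: 1

Derivation:
Check each row:
  row 0: 1 empty cell -> not full
  row 1: 2 empty cells -> not full
  row 2: 3 empty cells -> not full
  row 3: 5 empty cells -> not full
  row 4: 1 empty cell -> not full
  row 5: 0 empty cells -> FULL (clear)
  row 6: 4 empty cells -> not full
  row 7: 4 empty cells -> not full
  row 8: 1 empty cell -> not full
Total rows cleared: 1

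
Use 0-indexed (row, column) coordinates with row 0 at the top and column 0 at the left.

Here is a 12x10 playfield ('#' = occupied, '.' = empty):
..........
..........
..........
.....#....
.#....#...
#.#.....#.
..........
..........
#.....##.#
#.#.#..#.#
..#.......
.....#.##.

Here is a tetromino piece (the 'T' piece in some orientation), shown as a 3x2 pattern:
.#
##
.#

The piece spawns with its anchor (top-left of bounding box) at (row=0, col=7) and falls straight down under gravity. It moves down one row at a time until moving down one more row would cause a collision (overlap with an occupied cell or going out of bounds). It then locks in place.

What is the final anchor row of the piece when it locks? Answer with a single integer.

Spawn at (row=0, col=7). Try each row:
  row 0: fits
  row 1: fits
  row 2: fits
  row 3: blocked -> lock at row 2

Answer: 2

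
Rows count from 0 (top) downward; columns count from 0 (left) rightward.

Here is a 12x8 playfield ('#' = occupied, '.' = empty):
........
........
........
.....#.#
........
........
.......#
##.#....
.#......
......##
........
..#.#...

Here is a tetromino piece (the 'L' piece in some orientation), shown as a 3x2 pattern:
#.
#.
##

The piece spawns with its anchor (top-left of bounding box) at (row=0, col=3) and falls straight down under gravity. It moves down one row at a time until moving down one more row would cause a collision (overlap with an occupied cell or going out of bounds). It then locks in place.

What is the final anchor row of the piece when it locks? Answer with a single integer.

Spawn at (row=0, col=3). Try each row:
  row 0: fits
  row 1: fits
  row 2: fits
  row 3: fits
  row 4: fits
  row 5: blocked -> lock at row 4

Answer: 4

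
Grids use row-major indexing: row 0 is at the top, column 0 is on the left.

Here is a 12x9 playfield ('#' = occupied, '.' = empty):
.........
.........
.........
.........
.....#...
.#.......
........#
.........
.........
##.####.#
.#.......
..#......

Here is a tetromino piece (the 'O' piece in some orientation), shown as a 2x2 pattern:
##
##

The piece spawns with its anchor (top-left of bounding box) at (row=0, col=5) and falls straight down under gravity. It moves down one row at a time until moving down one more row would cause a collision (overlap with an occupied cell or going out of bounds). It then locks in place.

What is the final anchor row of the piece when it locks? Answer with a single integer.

Answer: 2

Derivation:
Spawn at (row=0, col=5). Try each row:
  row 0: fits
  row 1: fits
  row 2: fits
  row 3: blocked -> lock at row 2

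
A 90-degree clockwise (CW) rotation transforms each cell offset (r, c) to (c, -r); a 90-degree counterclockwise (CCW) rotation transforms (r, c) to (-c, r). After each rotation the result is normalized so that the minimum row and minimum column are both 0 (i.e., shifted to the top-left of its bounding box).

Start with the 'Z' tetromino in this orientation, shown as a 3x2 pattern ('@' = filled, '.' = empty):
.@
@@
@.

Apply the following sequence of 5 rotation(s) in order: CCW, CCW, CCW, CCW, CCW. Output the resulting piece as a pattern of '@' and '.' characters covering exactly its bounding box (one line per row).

Start:
.@
@@
@.
After rotation 1 (CCW):
@@.
.@@
After rotation 2 (CCW):
.@
@@
@.
After rotation 3 (CCW):
@@.
.@@
After rotation 4 (CCW):
.@
@@
@.
After rotation 5 (CCW):
@@.
.@@

Answer: @@.
.@@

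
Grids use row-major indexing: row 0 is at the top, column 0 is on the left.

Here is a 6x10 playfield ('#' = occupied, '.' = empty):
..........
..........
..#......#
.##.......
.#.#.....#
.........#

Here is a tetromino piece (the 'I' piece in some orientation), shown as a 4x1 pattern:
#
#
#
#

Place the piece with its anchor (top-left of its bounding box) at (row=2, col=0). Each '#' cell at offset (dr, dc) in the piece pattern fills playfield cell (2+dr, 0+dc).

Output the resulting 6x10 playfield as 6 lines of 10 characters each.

Answer: ..........
..........
#.#......#
###.......
##.#.....#
#........#

Derivation:
Fill (2+0,0+0) = (2,0)
Fill (2+1,0+0) = (3,0)
Fill (2+2,0+0) = (4,0)
Fill (2+3,0+0) = (5,0)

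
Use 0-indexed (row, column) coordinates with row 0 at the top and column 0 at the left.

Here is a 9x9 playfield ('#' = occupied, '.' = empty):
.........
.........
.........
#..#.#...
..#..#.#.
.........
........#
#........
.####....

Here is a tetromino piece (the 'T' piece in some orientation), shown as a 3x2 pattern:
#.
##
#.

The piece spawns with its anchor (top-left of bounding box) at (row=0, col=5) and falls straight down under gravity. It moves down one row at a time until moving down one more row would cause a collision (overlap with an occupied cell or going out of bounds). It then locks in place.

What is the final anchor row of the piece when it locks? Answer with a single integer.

Answer: 0

Derivation:
Spawn at (row=0, col=5). Try each row:
  row 0: fits
  row 1: blocked -> lock at row 0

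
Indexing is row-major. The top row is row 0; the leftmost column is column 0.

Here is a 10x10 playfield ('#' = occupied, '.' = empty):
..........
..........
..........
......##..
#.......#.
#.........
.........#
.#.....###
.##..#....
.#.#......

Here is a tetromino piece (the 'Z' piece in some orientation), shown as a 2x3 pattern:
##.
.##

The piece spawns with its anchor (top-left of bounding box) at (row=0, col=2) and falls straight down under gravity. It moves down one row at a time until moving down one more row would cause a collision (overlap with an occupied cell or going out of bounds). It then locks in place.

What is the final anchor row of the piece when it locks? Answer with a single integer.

Spawn at (row=0, col=2). Try each row:
  row 0: fits
  row 1: fits
  row 2: fits
  row 3: fits
  row 4: fits
  row 5: fits
  row 6: fits
  row 7: fits
  row 8: blocked -> lock at row 7

Answer: 7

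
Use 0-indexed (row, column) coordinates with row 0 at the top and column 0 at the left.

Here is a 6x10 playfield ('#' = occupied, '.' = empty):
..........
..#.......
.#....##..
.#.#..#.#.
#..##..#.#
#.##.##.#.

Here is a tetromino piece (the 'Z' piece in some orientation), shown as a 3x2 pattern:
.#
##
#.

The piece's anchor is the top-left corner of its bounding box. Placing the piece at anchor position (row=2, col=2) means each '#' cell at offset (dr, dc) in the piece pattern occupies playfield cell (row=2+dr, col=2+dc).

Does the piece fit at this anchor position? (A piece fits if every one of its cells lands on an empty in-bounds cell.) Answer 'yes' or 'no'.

Check each piece cell at anchor (2, 2):
  offset (0,1) -> (2,3): empty -> OK
  offset (1,0) -> (3,2): empty -> OK
  offset (1,1) -> (3,3): occupied ('#') -> FAIL
  offset (2,0) -> (4,2): empty -> OK
All cells valid: no

Answer: no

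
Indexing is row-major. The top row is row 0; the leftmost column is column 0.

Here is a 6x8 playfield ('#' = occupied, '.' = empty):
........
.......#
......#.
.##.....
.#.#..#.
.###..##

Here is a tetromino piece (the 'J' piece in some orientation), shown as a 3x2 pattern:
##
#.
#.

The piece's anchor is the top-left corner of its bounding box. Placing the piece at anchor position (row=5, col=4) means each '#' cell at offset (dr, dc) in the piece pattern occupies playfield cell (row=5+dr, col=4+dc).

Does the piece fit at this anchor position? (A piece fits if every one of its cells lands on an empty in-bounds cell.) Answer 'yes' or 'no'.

Answer: no

Derivation:
Check each piece cell at anchor (5, 4):
  offset (0,0) -> (5,4): empty -> OK
  offset (0,1) -> (5,5): empty -> OK
  offset (1,0) -> (6,4): out of bounds -> FAIL
  offset (2,0) -> (7,4): out of bounds -> FAIL
All cells valid: no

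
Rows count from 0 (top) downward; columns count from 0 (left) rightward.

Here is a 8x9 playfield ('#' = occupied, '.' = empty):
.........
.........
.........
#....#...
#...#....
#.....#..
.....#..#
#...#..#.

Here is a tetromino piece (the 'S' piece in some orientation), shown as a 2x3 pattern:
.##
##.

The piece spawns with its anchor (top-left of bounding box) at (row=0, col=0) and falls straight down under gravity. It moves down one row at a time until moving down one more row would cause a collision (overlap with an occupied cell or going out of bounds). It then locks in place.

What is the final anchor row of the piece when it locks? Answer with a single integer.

Spawn at (row=0, col=0). Try each row:
  row 0: fits
  row 1: fits
  row 2: blocked -> lock at row 1

Answer: 1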